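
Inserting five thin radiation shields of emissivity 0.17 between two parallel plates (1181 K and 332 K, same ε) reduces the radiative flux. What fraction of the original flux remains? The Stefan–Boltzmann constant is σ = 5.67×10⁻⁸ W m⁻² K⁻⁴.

ratio ≈ 0.167

With N identical shields there are N+1 = 6 gaps in series, each with the same radiative resistance, so the flux falls to 1/(N+1) of its unshielded value.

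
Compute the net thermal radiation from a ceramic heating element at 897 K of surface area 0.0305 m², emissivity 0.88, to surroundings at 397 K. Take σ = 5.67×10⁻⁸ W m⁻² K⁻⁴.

Q = εσA(T⁴ − T_s⁴). T⁴ − T_s⁴ = (897)⁴ − (397)⁴ = 6.47×10^11 − 2.48×10^10 = 6.23×10^11 K⁴.
Q = 0.88 × 5.67×10⁻⁸ × 0.0305 × 6.23×10^11 = 947 W.

Q ≈ 947 W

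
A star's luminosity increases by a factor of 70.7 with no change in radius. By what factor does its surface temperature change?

factor ≈ 2.90

P ∝ T⁴ ⇒ T ∝ P^(1/4), so T scales by (70.7)^(1/4) = 2.90.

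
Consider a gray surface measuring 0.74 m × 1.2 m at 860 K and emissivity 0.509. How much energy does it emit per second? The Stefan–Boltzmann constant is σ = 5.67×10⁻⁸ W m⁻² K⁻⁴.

P ≈ 14000 W

A = 0.74 × 1.2 = 0.888 m².
Stefan–Boltzmann: P = εσAT⁴ = 0.509 × 5.67×10⁻⁸ × 0.888 × (860)⁴ = 0.509 × 5.67×10⁻⁸ × 0.888 × 5.47×10^11.
P = 14000 W.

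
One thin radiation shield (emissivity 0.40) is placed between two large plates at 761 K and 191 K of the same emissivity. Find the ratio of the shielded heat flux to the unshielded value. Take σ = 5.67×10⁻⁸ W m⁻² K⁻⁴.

ratio ≈ 0.500

With N identical shields there are N+1 = 2 gaps in series, each with the same radiative resistance, so the flux falls to 1/(N+1) of its unshielded value.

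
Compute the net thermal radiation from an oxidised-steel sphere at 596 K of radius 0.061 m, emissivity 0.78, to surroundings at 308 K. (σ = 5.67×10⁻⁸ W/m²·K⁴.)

A = 4πr² = 4π × (0.061)² = 0.0468 m².
Q = εσA(T⁴ − T_s⁴). T⁴ − T_s⁴ = (596)⁴ − (308)⁴ = 1.26×10^11 − 9.00×10^9 = 1.17×10^11 K⁴.
Q = 0.78 × 5.67×10⁻⁸ × 0.0468 × 1.17×10^11 = 242 W.

Q ≈ 242 W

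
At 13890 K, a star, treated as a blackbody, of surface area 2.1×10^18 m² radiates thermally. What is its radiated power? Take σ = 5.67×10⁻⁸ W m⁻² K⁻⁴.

P ≈ 4.43×10^27 W

P = σAT⁴ = 5.67×10⁻⁸ × 2.10×10^18 × (13890)⁴ = 5.67×10⁻⁸ × 2.10×10^18 × 3.72×10^16.
P = 4.43×10^27 W.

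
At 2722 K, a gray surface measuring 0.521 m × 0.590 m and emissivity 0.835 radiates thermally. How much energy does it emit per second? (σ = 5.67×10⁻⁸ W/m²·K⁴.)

A = 0.521 × 0.590 = 0.307 m².
P = εσAT⁴ = 0.835 × 5.67×10⁻⁸ × 0.307 × (2722)⁴ = 0.835 × 5.67×10⁻⁸ × 0.307 × 5.49×10^13.
P = 7.99×10^5 W.

P ≈ 7.99×10^5 W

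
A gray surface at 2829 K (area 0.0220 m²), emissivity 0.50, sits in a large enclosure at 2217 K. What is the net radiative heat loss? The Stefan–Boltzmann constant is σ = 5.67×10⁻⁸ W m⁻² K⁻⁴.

Q ≈ 24900 W

Q = εσA(T⁴ − T_s⁴). T⁴ − T_s⁴ = (2829)⁴ − (2217)⁴ = 6.41×10^13 − 2.42×10^13 = 3.99×10^13 K⁴.
Q = 0.50 × 5.67×10⁻⁸ × 0.0220 × 3.99×10^13 = 24900 W.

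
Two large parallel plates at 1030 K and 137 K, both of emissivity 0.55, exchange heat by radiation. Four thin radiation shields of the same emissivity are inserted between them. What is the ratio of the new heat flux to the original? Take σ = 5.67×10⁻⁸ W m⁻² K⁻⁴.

ratio ≈ 0.200

With N identical shields there are N+1 = 5 gaps in series, each with the same radiative resistance, so the flux falls to 1/(N+1) of its unshielded value.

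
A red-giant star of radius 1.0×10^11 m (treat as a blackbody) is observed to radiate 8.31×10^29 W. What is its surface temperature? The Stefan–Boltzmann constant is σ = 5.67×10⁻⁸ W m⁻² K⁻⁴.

T ≈ 3290 K

A = 4πr² = 4π × (1.0×10^11)² = 1.26×10^23 m².
From P = σAT⁴, T = (P / σA)^(1/4) = (8.31×10^29 / (5.67×10⁻⁸ × 1.26×10^23))^(1/4).
T = (1.17×10^14)^(1/4) = 3290 K.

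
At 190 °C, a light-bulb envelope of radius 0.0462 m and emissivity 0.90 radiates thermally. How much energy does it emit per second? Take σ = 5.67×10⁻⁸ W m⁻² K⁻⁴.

A = 4πr² = 4π × (0.0462)² = 0.0268 m².
190 °C = 463 K.
Stefan–Boltzmann: P = εσAT⁴ = 0.90 × 5.67×10⁻⁸ × 0.0268 × (463)⁴ = 0.90 × 5.67×10⁻⁸ × 0.0268 × 4.60×10^10.
P = 62.9 W.

P ≈ 62.9 W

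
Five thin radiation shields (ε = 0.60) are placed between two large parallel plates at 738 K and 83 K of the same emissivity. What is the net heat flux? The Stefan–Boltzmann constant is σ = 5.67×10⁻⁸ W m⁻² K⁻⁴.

Each of the 6 gaps contributes resistance (2/ε − 1) = 2/0.60 − 1 = 2.333; total = 14.00.
q = σ(T₁⁴ − T₂⁴) / 14.00 = 5.67×10⁻⁸ × 2.97×10^11 / 14.00 = 1200 W/m².

q ≈ 1200 W/m²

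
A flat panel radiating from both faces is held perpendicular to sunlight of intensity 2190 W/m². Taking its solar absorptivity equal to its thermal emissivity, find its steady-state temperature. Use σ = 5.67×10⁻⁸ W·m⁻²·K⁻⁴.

Absorbed flux αS = emitted flux 2εσT⁴ per unit area; with α = ε this gives T = (S/2σ)^(1/4).
T = (2190 / (2 × 5.67×10⁻⁸))^(1/4) = (1.93×10^10)^(1/4).
T = 373 K.

T ≈ 373 K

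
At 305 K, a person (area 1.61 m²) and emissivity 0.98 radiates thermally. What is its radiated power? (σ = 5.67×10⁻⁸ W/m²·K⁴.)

Stefan–Boltzmann: P = εσAT⁴ = 0.98 × 5.67×10⁻⁸ × 1.61 × (305)⁴ = 0.98 × 5.67×10⁻⁸ × 1.61 × 8.65×10^9.
P = 774 W.

P ≈ 774 W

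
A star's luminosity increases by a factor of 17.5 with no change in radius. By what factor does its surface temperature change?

P ∝ T⁴ ⇒ T ∝ P^(1/4), so T scales by (17.5)^(1/4) = 2.05.

factor ≈ 2.05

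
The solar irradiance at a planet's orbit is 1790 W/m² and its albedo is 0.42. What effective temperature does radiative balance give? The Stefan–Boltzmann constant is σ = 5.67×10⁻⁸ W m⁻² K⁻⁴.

T ≈ 260 K

Power absorbed = (1−a)S·πR²; power emitted = 4πR²σT⁴. Equating and cancelling πR²:
T = ((1−a)S / 4σ)^(1/4) = (1040 / (4 × 5.67×10⁻⁸))^(1/4) = (4.58×10^9)^(1/4).
T = 260 K.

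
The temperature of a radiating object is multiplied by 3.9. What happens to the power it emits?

factor ≈ 231

P ∝ T⁴, so the power scales as (3.9)⁴ = 231.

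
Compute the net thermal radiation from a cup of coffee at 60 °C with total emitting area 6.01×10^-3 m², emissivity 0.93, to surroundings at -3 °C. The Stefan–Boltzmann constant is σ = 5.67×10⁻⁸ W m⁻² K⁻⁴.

Q ≈ 2.21 W

Convert: 60 °C = 333 K; -3 °C = 270 K.
Q = εσA(T⁴ − T_s⁴). T⁴ − T_s⁴ = (333)⁴ − (270)⁴ = 1.23×10^10 − 5.31×10^9 = 6.98×10^9 K⁴.
Q = 0.93 × 5.67×10⁻⁸ × 6.01×10^-3 × 6.98×10^9 = 2.21 W.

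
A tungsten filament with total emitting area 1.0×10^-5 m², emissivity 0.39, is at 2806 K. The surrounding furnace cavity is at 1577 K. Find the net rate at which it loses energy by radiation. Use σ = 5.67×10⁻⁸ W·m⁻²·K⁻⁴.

Q = εσA(T⁴ − T_s⁴). T⁴ − T_s⁴ = (2806)⁴ − (1577)⁴ = 6.20×10^13 − 6.18×10^12 = 5.58×10^13 K⁴.
Q = 0.39 × 5.67×10⁻⁸ × 1.00×10^-5 × 5.58×10^13 = 12.3 W.

Q ≈ 12.3 W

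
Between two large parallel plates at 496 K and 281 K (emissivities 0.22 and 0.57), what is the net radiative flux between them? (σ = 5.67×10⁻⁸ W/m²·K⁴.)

For two large parallel gray plates, q = σ(T₁⁴ − T₂⁴) / (1/ε₁ + 1/ε₂ − 1).
1/ε₁ + 1/ε₂ − 1 = 1/0.22 + 1/0.57 − 1 = 5.300.
T₁⁴ − T₂⁴ = 6.05×10^10 − 6.23×10^9 = 5.43×10^10 K⁴.
q = 5.67×10⁻⁸ × 5.43×10^10 / 5.300 = 581 W/m².

q ≈ 581 W/m²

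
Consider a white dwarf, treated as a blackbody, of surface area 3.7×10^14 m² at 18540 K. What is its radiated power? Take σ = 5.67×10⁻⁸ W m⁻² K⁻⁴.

P ≈ 2.48×10^24 W

P = σAT⁴ = 5.67×10⁻⁸ × 3.70×10^14 × (18540)⁴ = 5.67×10⁻⁸ × 3.70×10^14 × 1.18×10^17.
P = 2.48×10^24 W.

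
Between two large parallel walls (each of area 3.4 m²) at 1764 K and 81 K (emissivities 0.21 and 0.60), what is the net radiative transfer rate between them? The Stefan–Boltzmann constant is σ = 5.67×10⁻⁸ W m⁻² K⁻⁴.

Q ≈ 3.44×10^5 W

For two large parallel gray plates, q = σ(T₁⁴ − T₂⁴) / (1/ε₁ + 1/ε₂ − 1).
1/ε₁ + 1/ε₂ − 1 = 1/0.21 + 1/0.60 − 1 = 5.429.
T₁⁴ − T₂⁴ = 9.68×10^12 − 4.30×10^7 = 9.68×10^12 K⁴.
q = 5.67×10⁻⁸ × 9.68×10^12 / 5.429 = 1.01×10^5 W/m².
Q = q·A = 1.01×10^5 × 3.4 = 3.44×10^5 W.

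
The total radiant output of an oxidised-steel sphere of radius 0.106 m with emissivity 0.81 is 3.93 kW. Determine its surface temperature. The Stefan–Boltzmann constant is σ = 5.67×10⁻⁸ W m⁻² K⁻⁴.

T ≈ 882 K

A = 4πr² = 4π × (0.106)² = 0.141 m².
From P = εσAT⁴, T = (P / εσA)^(1/4) = (3930 / (0.81 × 5.67×10⁻⁸ × 0.141))^(1/4).
T = (6.06×10^11)^(1/4) = 882 K.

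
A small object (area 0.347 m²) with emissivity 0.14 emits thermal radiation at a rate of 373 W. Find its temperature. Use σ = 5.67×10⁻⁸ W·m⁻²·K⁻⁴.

T ≈ 607 K

From P = εσAT⁴, T = (P / εσA)^(1/4) = (373 / (0.14 × 5.67×10⁻⁸ × 0.347))^(1/4).
T = (1.35×10^11)^(1/4) = 607 K.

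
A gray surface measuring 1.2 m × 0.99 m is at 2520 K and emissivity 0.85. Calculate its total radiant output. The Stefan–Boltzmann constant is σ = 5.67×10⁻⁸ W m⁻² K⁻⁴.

A = 1.2 × 0.99 = 1.19 m².
Stefan–Boltzmann: P = εσAT⁴ = 0.85 × 5.67×10⁻⁸ × 1.19 × (2520)⁴ = 0.85 × 5.67×10⁻⁸ × 1.19 × 4.03×10^13.
P = 2.31×10^6 W.

P ≈ 2.31×10^6 W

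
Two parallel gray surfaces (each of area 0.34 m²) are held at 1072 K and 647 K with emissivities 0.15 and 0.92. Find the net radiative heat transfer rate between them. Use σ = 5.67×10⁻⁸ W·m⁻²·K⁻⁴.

For two large parallel gray plates, q = σ(T₁⁴ − T₂⁴) / (1/ε₁ + 1/ε₂ − 1).
1/ε₁ + 1/ε₂ − 1 = 1/0.15 + 1/0.92 − 1 = 6.754.
T₁⁴ − T₂⁴ = 1.32×10^12 − 1.75×10^11 = 1.15×10^12 K⁴.
q = 5.67×10⁻⁸ × 1.15×10^12 / 6.754 = 9620 W/m².
Q = q·A = 9620 × 0.34 = 3270 W.

Q ≈ 3270 W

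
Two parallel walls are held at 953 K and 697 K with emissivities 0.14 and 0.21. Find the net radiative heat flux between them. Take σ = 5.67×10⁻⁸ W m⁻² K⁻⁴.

For two large parallel gray plates, q = σ(T₁⁴ − T₂⁴) / (1/ε₁ + 1/ε₂ − 1).
1/ε₁ + 1/ε₂ − 1 = 1/0.14 + 1/0.21 − 1 = 10.90.
T₁⁴ − T₂⁴ = 8.25×10^11 − 2.36×10^11 = 5.89×10^11 K⁴.
q = 5.67×10⁻⁸ × 5.89×10^11 / 10.90 = 3060 W/m².

q ≈ 3060 W/m²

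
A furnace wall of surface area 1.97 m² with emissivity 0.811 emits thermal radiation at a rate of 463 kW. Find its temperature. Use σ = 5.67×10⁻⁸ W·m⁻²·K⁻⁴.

From P = εσAT⁴, T = (P / εσA)^(1/4) = (4.63×10^5 / (0.811 × 5.67×10⁻⁸ × 1.97))^(1/4).
T = (5.11×10^12)^(1/4) = 1500 K.

T ≈ 1500 K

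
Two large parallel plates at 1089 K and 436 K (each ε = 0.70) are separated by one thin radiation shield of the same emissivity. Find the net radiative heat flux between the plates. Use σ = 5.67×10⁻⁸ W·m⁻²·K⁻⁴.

Each of the 2 gaps contributes resistance (2/ε − 1) = 2/0.70 − 1 = 1.857; total = 3.714.
q = σ(T₁⁴ − T₂⁴) / 3.714 = 5.67×10⁻⁸ × 1.37×10^12 / 3.714 = 20900 W/m².

q ≈ 20900 W/m²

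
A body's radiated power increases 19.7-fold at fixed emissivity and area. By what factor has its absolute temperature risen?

factor ≈ 2.11

P ∝ T⁴ ⇒ T ∝ P^(1/4), so T scales by (19.7)^(1/4) = 2.11.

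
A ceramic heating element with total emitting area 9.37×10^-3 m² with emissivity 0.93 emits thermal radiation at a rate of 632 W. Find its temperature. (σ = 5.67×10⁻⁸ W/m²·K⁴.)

T ≈ 1060 K

From P = εσAT⁴, T = (P / εσA)^(1/4) = (632 / (0.93 × 5.67×10⁻⁸ × 9.37×10^-3))^(1/4).
T = (1.28×10^12)^(1/4) = 1060 K.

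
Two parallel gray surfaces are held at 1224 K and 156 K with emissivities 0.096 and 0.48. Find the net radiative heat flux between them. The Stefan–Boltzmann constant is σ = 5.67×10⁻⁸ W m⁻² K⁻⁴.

q ≈ 11100 W/m²

For two large parallel gray plates, q = σ(T₁⁴ − T₂⁴) / (1/ε₁ + 1/ε₂ − 1).
1/ε₁ + 1/ε₂ − 1 = 1/0.096 + 1/0.48 − 1 = 11.50.
T₁⁴ − T₂⁴ = 2.24×10^12 − 5.92×10^8 = 2.24×10^12 K⁴.
q = 5.67×10⁻⁸ × 2.24×10^12 / 11.50 = 11100 W/m².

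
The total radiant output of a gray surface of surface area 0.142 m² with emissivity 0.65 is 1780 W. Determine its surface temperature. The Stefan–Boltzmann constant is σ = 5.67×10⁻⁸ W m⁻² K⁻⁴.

T ≈ 764 K

From P = εσAT⁴, T = (P / εσA)^(1/4) = (1780 / (0.65 × 5.67×10⁻⁸ × 0.142))^(1/4).
T = (3.40×10^11)^(1/4) = 764 K.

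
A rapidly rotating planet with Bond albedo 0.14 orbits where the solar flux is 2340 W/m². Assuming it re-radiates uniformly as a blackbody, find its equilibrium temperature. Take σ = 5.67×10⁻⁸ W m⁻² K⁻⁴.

T ≈ 307 K

Power absorbed = (1−a)S·πR²; power emitted = 4πR²σT⁴. Equating and cancelling πR²:
T = ((1−a)S / 4σ)^(1/4) = (2010 / (4 × 5.67×10⁻⁸))^(1/4) = (8.87×10^9)^(1/4).
T = 307 K.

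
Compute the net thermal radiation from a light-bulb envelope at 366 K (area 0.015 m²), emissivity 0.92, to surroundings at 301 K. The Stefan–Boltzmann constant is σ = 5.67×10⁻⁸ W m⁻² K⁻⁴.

Q ≈ 7.62 W

Q = εσA(T⁴ − T_s⁴). T⁴ − T_s⁴ = (366)⁴ − (301)⁴ = 1.79×10^10 − 8.21×10^9 = 9.74×10^9 K⁴.
Q = 0.92 × 5.67×10⁻⁸ × 0.0150 × 9.74×10^9 = 7.62 W.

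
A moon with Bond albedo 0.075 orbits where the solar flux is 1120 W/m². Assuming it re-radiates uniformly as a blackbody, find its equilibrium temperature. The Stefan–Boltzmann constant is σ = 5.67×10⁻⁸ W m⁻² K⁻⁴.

Power absorbed = (1−a)S·πR²; power emitted = 4πR²σT⁴. Equating and cancelling πR²:
T = ((1−a)S / 4σ)^(1/4) = (1040 / (4 × 5.67×10⁻⁸))^(1/4) = (4.57×10^9)^(1/4).
T = 260 K.

T ≈ 260 K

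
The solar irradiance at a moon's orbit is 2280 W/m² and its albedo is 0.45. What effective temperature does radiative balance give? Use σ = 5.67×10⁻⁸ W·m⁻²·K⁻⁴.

Power absorbed = (1−a)S·πR²; power emitted = 4πR²σT⁴. Equating and cancelling πR²:
T = ((1−a)S / 4σ)^(1/4) = (1250 / (4 × 5.67×10⁻⁸))^(1/4) = (5.53×10^9)^(1/4).
T = 273 K.

T ≈ 273 K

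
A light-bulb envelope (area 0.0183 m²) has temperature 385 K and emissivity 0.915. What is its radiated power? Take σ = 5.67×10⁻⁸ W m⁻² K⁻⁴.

P ≈ 20.9 W

Stefan–Boltzmann: P = εσAT⁴ = 0.915 × 5.67×10⁻⁸ × 0.0183 × (385)⁴ = 0.915 × 5.67×10⁻⁸ × 0.0183 × 2.20×10^10.
P = 20.9 W.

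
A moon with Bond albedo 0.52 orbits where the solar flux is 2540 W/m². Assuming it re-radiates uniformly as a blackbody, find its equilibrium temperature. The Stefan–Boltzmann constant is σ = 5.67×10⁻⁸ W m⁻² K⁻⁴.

Power absorbed = (1−a)S·πR²; power emitted = 4πR²σT⁴. Equating and cancelling πR²:
T = ((1−a)S / 4σ)^(1/4) = (1220 / (4 × 5.67×10⁻⁸))^(1/4) = (5.38×10^9)^(1/4).
T = 271 K.

T ≈ 271 K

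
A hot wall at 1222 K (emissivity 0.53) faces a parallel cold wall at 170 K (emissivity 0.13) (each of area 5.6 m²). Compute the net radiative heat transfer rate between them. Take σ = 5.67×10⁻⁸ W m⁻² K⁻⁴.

For two large parallel gray plates, q = σ(T₁⁴ − T₂⁴) / (1/ε₁ + 1/ε₂ − 1).
1/ε₁ + 1/ε₂ − 1 = 1/0.53 + 1/0.13 − 1 = 8.579.
T₁⁴ − T₂⁴ = 2.23×10^12 − 8.35×10^8 = 2.23×10^12 K⁴.
q = 5.67×10⁻⁸ × 2.23×10^12 / 8.579 = 14700 W/m².
Q = q·A = 14700 × 5.6 = 82500 W.

Q ≈ 82500 W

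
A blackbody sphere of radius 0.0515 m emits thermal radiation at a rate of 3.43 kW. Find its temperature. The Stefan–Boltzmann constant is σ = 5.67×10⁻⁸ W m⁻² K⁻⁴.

A = 4πr² = 4π × (0.0515)² = 0.0333 m².
From P = σAT⁴, T = (P / σA)^(1/4) = (3430 / (5.67×10⁻⁸ × 0.0333))^(1/4).
T = (1.82×10^12)^(1/4) = 1160 K.

T ≈ 1160 K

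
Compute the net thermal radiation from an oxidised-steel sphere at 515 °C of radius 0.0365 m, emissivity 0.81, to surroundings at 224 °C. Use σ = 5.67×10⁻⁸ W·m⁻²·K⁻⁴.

A = 4πr² = 4π × (0.0365)² = 0.0167 m².
Convert: 515 °C = 788 K; 224 °C = 497 K.
Q = εσA(T⁴ − T_s⁴). T⁴ − T_s⁴ = (788)⁴ − (497)⁴ = 3.86×10^11 − 6.10×10^10 = 3.25×10^11 K⁴.
Q = 0.81 × 5.67×10⁻⁸ × 0.0167 × 3.25×10^11 = 250 W.

Q ≈ 250 W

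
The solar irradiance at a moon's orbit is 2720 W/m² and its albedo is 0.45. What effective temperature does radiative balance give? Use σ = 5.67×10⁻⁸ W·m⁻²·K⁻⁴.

T ≈ 285 K

Power absorbed = (1−a)S·πR²; power emitted = 4πR²σT⁴. Equating and cancelling πR²:
T = ((1−a)S / 4σ)^(1/4) = (1500 / (4 × 5.67×10⁻⁸))^(1/4) = (6.60×10^9)^(1/4).
T = 285 K.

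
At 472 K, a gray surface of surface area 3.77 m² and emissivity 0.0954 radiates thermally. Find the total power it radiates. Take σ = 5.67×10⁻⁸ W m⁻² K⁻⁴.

P ≈ 1010 W

Stefan–Boltzmann: P = εσAT⁴ = 0.0954 × 5.67×10⁻⁸ × 3.77 × (472)⁴ = 0.0954 × 5.67×10⁻⁸ × 3.77 × 4.96×10^10.
P = 1010 W.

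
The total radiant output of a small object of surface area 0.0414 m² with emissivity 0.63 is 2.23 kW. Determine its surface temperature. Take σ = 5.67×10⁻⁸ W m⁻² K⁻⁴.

From P = εσAT⁴, T = (P / εσA)^(1/4) = (2230 / (0.63 × 5.67×10⁻⁸ × 0.0414))^(1/4).
T = (1.51×10^12)^(1/4) = 1110 K.

T ≈ 1110 K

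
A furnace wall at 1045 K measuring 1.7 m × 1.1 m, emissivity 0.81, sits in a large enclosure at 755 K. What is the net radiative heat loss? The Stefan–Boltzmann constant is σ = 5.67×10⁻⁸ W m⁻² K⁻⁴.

A = 1.7 × 1.1 = 1.87 m².
Q = εσA(T⁴ − T_s⁴). T⁴ − T_s⁴ = (1045)⁴ − (755)⁴ = 1.19×10^12 − 3.25×10^11 = 8.68×10^11 K⁴.
Q = 0.81 × 5.67×10⁻⁸ × 1.87 × 8.68×10^11 = 74500 W.

Q ≈ 74500 W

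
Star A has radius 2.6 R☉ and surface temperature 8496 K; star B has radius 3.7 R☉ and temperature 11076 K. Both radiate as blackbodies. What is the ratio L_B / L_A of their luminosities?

L = 4πR²σT⁴ ∝ R²T⁴, so L_B/L_A = (3.7/2.6)² × (11076/8496)⁴ = 2.03 × 2.89 = 5.85.

L_B/L_A ≈ 5.85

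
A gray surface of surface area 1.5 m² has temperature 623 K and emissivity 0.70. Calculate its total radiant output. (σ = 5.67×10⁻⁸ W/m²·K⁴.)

P ≈ 8970 W

Stefan–Boltzmann: P = εσAT⁴ = 0.70 × 5.67×10⁻⁸ × 1.50 × (623)⁴ = 0.70 × 5.67×10⁻⁸ × 1.50 × 1.51×10^11.
P = 8970 W.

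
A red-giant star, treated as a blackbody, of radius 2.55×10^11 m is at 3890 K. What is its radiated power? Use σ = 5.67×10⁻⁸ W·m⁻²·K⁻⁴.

A = 4πr² = 4π × (2.55×10^11)² = 8.17×10^23 m².
P = σAT⁴ = 5.67×10⁻⁸ × 8.17×10^23 × (3890)⁴ = 5.67×10⁻⁸ × 8.17×10^23 × 2.29×10^14.
P = 1.06×10^31 W.

P ≈ 1.06×10^31 W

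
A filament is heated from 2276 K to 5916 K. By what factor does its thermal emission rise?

P ∝ T⁴, so the ratio is (5916/2276)⁴ = (2.599)⁴ = 45.6.

ratio ≈ 45.6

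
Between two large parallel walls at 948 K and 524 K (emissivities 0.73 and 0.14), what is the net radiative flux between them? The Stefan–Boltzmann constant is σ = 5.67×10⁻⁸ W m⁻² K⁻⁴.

For two large parallel gray plates, q = σ(T₁⁴ − T₂⁴) / (1/ε₁ + 1/ε₂ − 1).
1/ε₁ + 1/ε₂ − 1 = 1/0.73 + 1/0.14 − 1 = 7.513.
T₁⁴ − T₂⁴ = 8.08×10^11 − 7.54×10^10 = 7.32×10^11 K⁴.
q = 5.67×10⁻⁸ × 7.32×10^11 / 7.513 = 5530 W/m².

q ≈ 5530 W/m²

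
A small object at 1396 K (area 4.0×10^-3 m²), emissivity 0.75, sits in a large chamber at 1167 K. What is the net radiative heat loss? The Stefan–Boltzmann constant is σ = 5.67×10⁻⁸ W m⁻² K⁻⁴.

Q = εσA(T⁴ − T_s⁴). T⁴ − T_s⁴ = (1396)⁴ − (1167)⁴ = 3.80×10^12 − 1.85×10^12 = 1.94×10^12 K⁴.
Q = 0.75 × 5.67×10⁻⁸ × 4.00×10^-3 × 1.94×10^12 = 331 W.

Q ≈ 331 W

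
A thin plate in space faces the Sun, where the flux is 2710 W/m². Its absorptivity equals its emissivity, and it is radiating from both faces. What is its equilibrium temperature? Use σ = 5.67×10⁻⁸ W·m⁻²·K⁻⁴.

Absorbed flux αS = emitted flux 2εσT⁴ per unit area; with α = ε this gives T = (S/2σ)^(1/4).
T = (2710 / (2 × 5.67×10⁻⁸))^(1/4) = (2.39×10^10)^(1/4).
T = 393 K.

T ≈ 393 K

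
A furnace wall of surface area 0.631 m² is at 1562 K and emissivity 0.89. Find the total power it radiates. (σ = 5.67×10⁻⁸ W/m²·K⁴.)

P = εσAT⁴ = 0.89 × 5.67×10⁻⁸ × 0.631 × (1562)⁴ = 0.89 × 5.67×10⁻⁸ × 0.631 × 5.95×10^12.
P = 1.90×10^5 W.

P ≈ 1.90×10^5 W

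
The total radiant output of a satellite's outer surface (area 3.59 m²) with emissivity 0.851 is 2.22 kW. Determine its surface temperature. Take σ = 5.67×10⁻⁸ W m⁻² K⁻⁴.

From P = εσAT⁴, T = (P / εσA)^(1/4) = (2220 / (0.851 × 5.67×10⁻⁸ × 3.59))^(1/4).
T = (1.28×10^10)^(1/4) = 336 K.

T ≈ 336 K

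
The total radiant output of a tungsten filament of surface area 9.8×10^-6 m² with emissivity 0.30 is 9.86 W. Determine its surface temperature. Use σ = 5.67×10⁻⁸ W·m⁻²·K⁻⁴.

From P = εσAT⁴, T = (P / εσA)^(1/4) = (9.86 / (0.30 × 5.67×10⁻⁸ × 9.80×10^-6))^(1/4).
T = (5.91×10^13)^(1/4) = 2770 K.

T ≈ 2770 K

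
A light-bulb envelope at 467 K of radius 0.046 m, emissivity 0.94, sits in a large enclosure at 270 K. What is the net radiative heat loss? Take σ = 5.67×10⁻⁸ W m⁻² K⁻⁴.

A = 4πr² = 4π × (0.046)² = 0.0266 m².
Q = εσA(T⁴ − T_s⁴). T⁴ − T_s⁴ = (467)⁴ − (270)⁴ = 4.76×10^10 − 5.31×10^9 = 4.22×10^10 K⁴.
Q = 0.94 × 5.67×10⁻⁸ × 0.0266 × 4.22×10^10 = 59.9 W.

Q ≈ 59.9 W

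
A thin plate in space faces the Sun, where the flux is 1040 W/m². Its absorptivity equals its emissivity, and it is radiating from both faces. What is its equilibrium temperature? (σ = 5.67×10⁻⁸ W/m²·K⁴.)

Absorbed flux αS = emitted flux 2εσT⁴ per unit area; with α = ε this gives T = (S/2σ)^(1/4).
T = (1040 / (2 × 5.67×10⁻⁸))^(1/4) = (9.17×10^9)^(1/4).
T = 309 K.

T ≈ 309 K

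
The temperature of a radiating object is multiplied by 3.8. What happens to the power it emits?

factor ≈ 209

P ∝ T⁴, so the power scales as (3.8)⁴ = 209.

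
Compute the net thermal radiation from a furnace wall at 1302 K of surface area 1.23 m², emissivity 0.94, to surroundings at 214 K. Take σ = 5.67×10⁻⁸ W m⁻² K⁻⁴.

Q = εσA(T⁴ − T_s⁴). T⁴ − T_s⁴ = (1302)⁴ − (214)⁴ = 2.87×10^12 − 2.10×10^9 = 2.87×10^12 K⁴.
Q = 0.94 × 5.67×10⁻⁸ × 1.23 × 2.87×10^12 = 1.88×10^5 W.

Q ≈ 1.88×10^5 W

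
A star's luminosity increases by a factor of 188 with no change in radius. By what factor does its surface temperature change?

factor ≈ 3.70

P ∝ T⁴ ⇒ T ∝ P^(1/4), so T scales by (188)^(1/4) = 3.70.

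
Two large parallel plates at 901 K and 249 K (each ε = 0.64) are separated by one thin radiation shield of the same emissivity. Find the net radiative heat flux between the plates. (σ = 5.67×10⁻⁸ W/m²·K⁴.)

q ≈ 8740 W/m²

Each of the 2 gaps contributes resistance (2/ε − 1) = 2/0.64 − 1 = 2.125; total = 4.250.
q = σ(T₁⁴ − T₂⁴) / 4.250 = 5.67×10⁻⁸ × 6.55×10^11 / 4.250 = 8740 W/m².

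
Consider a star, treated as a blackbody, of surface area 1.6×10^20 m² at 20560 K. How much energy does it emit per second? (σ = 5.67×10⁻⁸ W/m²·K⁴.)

P = σAT⁴ = 5.67×10⁻⁸ × 1.60×10^20 × (20560)⁴ = 5.67×10⁻⁸ × 1.60×10^20 × 1.79×10^17.
P = 1.62×10^30 W.

P ≈ 1.62×10^30 W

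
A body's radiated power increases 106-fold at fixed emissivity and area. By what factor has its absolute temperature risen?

factor ≈ 3.21

P ∝ T⁴ ⇒ T ∝ P^(1/4), so T scales by (106)^(1/4) = 3.21.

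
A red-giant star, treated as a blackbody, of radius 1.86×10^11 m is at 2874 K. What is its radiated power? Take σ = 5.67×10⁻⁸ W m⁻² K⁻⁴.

A = 4πr² = 4π × (1.86×10^11)² = 4.35×10^23 m².
P = σAT⁴ = 5.67×10⁻⁸ × 4.35×10^23 × (2874)⁴ = 5.67×10⁻⁸ × 4.35×10^23 × 6.82×10^13.
P = 1.68×10^30 W.

P ≈ 1.68×10^30 W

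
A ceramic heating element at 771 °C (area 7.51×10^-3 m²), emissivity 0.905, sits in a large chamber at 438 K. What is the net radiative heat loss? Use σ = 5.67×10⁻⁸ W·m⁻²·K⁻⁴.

Q ≈ 444 W

Convert: 771 °C = 1044 K.
Q = εσA(T⁴ − T_s⁴). T⁴ − T_s⁴ = (1044)⁴ − (438)⁴ = 1.19×10^12 − 3.68×10^10 = 1.15×10^12 K⁴.
Q = 0.905 × 5.67×10⁻⁸ × 7.51×10^-3 × 1.15×10^12 = 444 W.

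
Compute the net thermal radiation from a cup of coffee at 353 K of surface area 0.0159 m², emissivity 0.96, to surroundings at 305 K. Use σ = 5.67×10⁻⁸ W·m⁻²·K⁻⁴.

Q ≈ 5.95 W

Q = εσA(T⁴ − T_s⁴). T⁴ − T_s⁴ = (353)⁴ − (305)⁴ = 1.55×10^10 − 8.65×10^9 = 6.87×10^9 K⁴.
Q = 0.96 × 5.67×10⁻⁸ × 0.0159 × 6.87×10^9 = 5.95 W.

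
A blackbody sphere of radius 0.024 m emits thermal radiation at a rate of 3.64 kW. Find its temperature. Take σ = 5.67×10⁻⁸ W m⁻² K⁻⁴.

T ≈ 1730 K

A = 4πr² = 4π × (0.024)² = 7.24×10^-3 m².
From P = σAT⁴, T = (P / σA)^(1/4) = (3640 / (5.67×10⁻⁸ × 7.24×10^-3))^(1/4).
T = (8.87×10^12)^(1/4) = 1730 K.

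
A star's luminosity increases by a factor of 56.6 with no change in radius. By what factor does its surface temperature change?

factor ≈ 2.74

P ∝ T⁴ ⇒ T ∝ P^(1/4), so T scales by (56.6)^(1/4) = 2.74.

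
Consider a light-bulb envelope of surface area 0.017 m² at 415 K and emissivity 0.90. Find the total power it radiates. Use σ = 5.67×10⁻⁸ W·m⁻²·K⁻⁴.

P ≈ 25.7 W

P = εσAT⁴ = 0.90 × 5.67×10⁻⁸ × 0.0170 × (415)⁴ = 0.90 × 5.67×10⁻⁸ × 0.0170 × 2.97×10^10.
P = 25.7 W.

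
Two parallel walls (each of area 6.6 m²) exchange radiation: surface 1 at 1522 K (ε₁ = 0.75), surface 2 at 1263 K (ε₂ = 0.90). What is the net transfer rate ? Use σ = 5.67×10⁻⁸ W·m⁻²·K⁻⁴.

For two large parallel gray plates, q = σ(T₁⁴ − T₂⁴) / (1/ε₁ + 1/ε₂ − 1).
1/ε₁ + 1/ε₂ − 1 = 1/0.75 + 1/0.90 − 1 = 1.444.
T₁⁴ − T₂⁴ = 5.37×10^12 − 2.54×10^12 = 2.82×10^12 K⁴.
q = 5.67×10⁻⁸ × 2.82×10^12 / 1.444 = 1.11×10^5 W/m².
Q = q·A = 1.11×10^5 × 6.6 = 7.31×10^5 W.

Q ≈ 7.31×10^5 W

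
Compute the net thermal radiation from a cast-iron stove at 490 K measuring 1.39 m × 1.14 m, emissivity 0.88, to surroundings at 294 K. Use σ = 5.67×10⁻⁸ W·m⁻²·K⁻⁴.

Q ≈ 3970 W

A = 1.39 × 1.14 = 1.58 m².
Q = εσA(T⁴ − T_s⁴). T⁴ − T_s⁴ = (490)⁴ − (294)⁴ = 5.76×10^10 − 7.47×10^9 = 5.02×10^10 K⁴.
Q = 0.88 × 5.67×10⁻⁸ × 1.58 × 5.02×10^10 = 3970 W.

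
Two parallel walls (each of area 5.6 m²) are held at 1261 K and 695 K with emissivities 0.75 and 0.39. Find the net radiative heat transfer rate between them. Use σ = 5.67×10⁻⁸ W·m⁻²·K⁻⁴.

Q ≈ 2.52×10^5 W

For two large parallel gray plates, q = σ(T₁⁴ − T₂⁴) / (1/ε₁ + 1/ε₂ − 1).
1/ε₁ + 1/ε₂ − 1 = 1/0.75 + 1/0.39 − 1 = 2.897.
T₁⁴ − T₂⁴ = 2.53×10^12 − 2.33×10^11 = 2.30×10^12 K⁴.
q = 5.67×10⁻⁸ × 2.30×10^12 / 2.897 = 44900 W/m².
Q = q·A = 44900 × 5.6 = 2.52×10^5 W.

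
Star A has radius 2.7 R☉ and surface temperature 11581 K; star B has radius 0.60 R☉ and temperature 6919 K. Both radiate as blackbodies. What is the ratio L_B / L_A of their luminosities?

L = 4πR²σT⁴ ∝ R²T⁴, so L_B/L_A = (0.60/2.7)² × (6919/11581)⁴ = 0.0494 × 0.127 = 6.29×10^-3.

L_B/L_A ≈ 6.29×10^-3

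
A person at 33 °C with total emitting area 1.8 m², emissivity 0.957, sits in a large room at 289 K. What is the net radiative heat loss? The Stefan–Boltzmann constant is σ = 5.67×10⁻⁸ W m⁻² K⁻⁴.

Q ≈ 175 W

Convert: 33 °C = 306 K.
Q = εσA(T⁴ − T_s⁴). T⁴ − T_s⁴ = (306)⁴ − (289)⁴ = 8.77×10^9 − 6.98×10^9 = 1.79×10^9 K⁴.
Q = 0.957 × 5.67×10⁻⁸ × 1.80 × 1.79×10^9 = 175 W.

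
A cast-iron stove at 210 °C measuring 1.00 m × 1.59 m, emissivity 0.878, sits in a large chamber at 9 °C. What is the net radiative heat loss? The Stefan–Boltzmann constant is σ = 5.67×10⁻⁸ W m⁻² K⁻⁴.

Q ≈ 3810 W

A = 1.00 × 1.59 = 1.59 m².
Convert: 210 °C = 483 K; 9 °C = 282 K.
Q = εσA(T⁴ − T_s⁴). T⁴ − T_s⁴ = (483)⁴ − (282)⁴ = 5.44×10^10 − 6.32×10^9 = 4.81×10^10 K⁴.
Q = 0.878 × 5.67×10⁻⁸ × 1.59 × 4.81×10^10 = 3810 W.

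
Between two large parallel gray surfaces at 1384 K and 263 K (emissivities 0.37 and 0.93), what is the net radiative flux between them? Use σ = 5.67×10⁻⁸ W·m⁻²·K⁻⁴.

For two large parallel gray plates, q = σ(T₁⁴ − T₂⁴) / (1/ε₁ + 1/ε₂ − 1).
1/ε₁ + 1/ε₂ − 1 = 1/0.37 + 1/0.93 − 1 = 2.778.
T₁⁴ − T₂⁴ = 3.67×10^12 − 4.78×10^9 = 3.66×10^12 K⁴.
q = 5.67×10⁻⁸ × 3.66×10^12 / 2.778 = 74800 W/m².

q ≈ 74800 W/m²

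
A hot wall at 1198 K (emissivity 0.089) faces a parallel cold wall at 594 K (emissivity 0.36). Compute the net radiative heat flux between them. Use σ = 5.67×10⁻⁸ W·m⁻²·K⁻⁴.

q ≈ 8430 W/m²

For two large parallel gray plates, q = σ(T₁⁴ − T₂⁴) / (1/ε₁ + 1/ε₂ − 1).
1/ε₁ + 1/ε₂ − 1 = 1/0.089 + 1/0.36 − 1 = 13.01.
T₁⁴ − T₂⁴ = 2.06×10^12 − 1.24×10^11 = 1.94×10^12 K⁴.
q = 5.67×10⁻⁸ × 1.94×10^12 / 13.01 = 8430 W/m².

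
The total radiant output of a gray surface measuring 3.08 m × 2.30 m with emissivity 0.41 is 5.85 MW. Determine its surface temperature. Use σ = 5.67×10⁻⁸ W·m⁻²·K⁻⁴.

T ≈ 2440 K

A = 3.08 × 2.30 = 7.08 m².
From P = εσAT⁴, T = (P / εσA)^(1/4) = (5.85×10^6 / (0.41 × 5.67×10⁻⁸ × 7.08))^(1/4).
T = (3.55×10^13)^(1/4) = 2440 K.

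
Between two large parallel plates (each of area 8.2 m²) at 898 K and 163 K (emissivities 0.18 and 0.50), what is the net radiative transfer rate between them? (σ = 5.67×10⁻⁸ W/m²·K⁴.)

For two large parallel gray plates, q = σ(T₁⁴ − T₂⁴) / (1/ε₁ + 1/ε₂ − 1).
1/ε₁ + 1/ε₂ − 1 = 1/0.18 + 1/0.50 − 1 = 6.556.
T₁⁴ − T₂⁴ = 6.50×10^11 − 7.06×10^8 = 6.50×10^11 K⁴.
q = 5.67×10⁻⁸ × 6.50×10^11 / 6.556 = 5620 W/m².
Q = q·A = 5620 × 8.2 = 46100 W.

Q ≈ 46100 W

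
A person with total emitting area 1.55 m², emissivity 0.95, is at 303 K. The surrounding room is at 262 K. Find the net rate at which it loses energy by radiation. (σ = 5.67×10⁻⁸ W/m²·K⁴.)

Q ≈ 310 W

Q = εσA(T⁴ − T_s⁴). T⁴ − T_s⁴ = (303)⁴ − (262)⁴ = 8.43×10^9 − 4.71×10^9 = 3.72×10^9 K⁴.
Q = 0.95 × 5.67×10⁻⁸ × 1.55 × 3.72×10^9 = 310 W.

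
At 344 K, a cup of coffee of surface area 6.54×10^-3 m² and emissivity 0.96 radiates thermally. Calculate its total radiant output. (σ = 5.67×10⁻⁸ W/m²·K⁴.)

Stefan–Boltzmann: P = εσAT⁴ = 0.96 × 5.67×10⁻⁸ × 6.54×10^-3 × (344)⁴ = 0.96 × 5.67×10⁻⁸ × 6.54×10^-3 × 1.40×10^10.
P = 4.99 W.

P ≈ 4.99 W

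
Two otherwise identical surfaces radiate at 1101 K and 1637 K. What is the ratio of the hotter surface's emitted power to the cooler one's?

P ∝ T⁴, so the ratio is (1637/1101)⁴ = (1.487)⁴ = 4.89.

ratio ≈ 4.89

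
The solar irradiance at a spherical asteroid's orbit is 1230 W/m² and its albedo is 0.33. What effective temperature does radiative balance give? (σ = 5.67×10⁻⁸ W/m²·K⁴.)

Power absorbed = (1−a)S·πR²; power emitted = 4πR²σT⁴. Equating and cancelling πR²:
T = ((1−a)S / 4σ)^(1/4) = (824 / (4 × 5.67×10⁻⁸))^(1/4) = (3.63×10^9)^(1/4).
T = 246 K.

T ≈ 246 K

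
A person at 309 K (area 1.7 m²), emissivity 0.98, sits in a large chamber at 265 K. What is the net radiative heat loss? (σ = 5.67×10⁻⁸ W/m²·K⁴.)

Q ≈ 395 W

Q = εσA(T⁴ − T_s⁴). T⁴ − T_s⁴ = (309)⁴ − (265)⁴ = 9.12×10^9 − 4.93×10^9 = 4.19×10^9 K⁴.
Q = 0.98 × 5.67×10⁻⁸ × 1.70 × 4.19×10^9 = 395 W.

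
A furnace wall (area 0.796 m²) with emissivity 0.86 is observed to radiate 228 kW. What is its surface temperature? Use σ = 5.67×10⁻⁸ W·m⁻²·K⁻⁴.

T ≈ 1560 K

From P = εσAT⁴, T = (P / εσA)^(1/4) = (2.28×10^5 / (0.86 × 5.67×10⁻⁸ × 0.796))^(1/4).
T = (5.87×10^12)^(1/4) = 1560 K.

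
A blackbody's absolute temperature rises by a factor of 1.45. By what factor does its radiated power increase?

factor ≈ 4.42

P ∝ T⁴, so the power scales as (1.45)⁴ = 4.42.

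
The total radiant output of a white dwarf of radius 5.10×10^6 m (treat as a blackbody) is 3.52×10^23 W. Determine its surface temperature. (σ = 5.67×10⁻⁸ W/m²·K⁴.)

A = 4πr² = 4π × (5.10×10^6)² = 3.27×10^14 m².
From P = σAT⁴, T = (P / σA)^(1/4) = (3.52×10^23 / (5.67×10⁻⁸ × 3.27×10^14))^(1/4).
T = (1.90×10^16)^(1/4) = 11700 K.

T ≈ 11700 K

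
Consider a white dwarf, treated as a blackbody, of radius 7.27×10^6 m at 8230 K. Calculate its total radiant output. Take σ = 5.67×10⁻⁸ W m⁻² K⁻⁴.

A = 4πr² = 4π × (7.27×10^6)² = 6.64×10^14 m².
P = σAT⁴ = 5.67×10⁻⁸ × 6.64×10^14 × (8230)⁴ = 5.67×10⁻⁸ × 6.64×10^14 × 4.59×10^15.
P = 1.73×10^23 W.

P ≈ 1.73×10^23 W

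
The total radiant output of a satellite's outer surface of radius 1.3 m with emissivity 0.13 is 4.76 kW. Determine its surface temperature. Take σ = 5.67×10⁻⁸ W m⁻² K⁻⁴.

T ≈ 418 K

A = 4πr² = 4π × (1.3)² = 21.2 m².
From P = εσAT⁴, T = (P / εσA)^(1/4) = (4760 / (0.13 × 5.67×10⁻⁸ × 21.2))^(1/4).
T = (3.04×10^10)^(1/4) = 418 K.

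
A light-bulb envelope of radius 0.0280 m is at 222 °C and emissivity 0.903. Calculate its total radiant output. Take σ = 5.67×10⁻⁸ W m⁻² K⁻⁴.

P ≈ 30.3 W

A = 4πr² = 4π × (0.0280)² = 9.85×10^-3 m².
222 °C = 495 K.
Stefan–Boltzmann: P = εσAT⁴ = 0.903 × 5.67×10⁻⁸ × 9.85×10^-3 × (495)⁴ = 0.903 × 5.67×10⁻⁸ × 9.85×10^-3 × 6.00×10^10.
P = 30.3 W.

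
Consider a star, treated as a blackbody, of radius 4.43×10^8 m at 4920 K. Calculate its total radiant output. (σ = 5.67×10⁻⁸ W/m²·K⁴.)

A = 4πr² = 4π × (4.43×10^8)² = 2.47×10^18 m².
P = σAT⁴ = 5.67×10⁻⁸ × 2.47×10^18 × (4920)⁴ = 5.67×10⁻⁸ × 2.47×10^18 × 5.86×10^14.
P = 8.19×10^25 W.

P ≈ 8.19×10^25 W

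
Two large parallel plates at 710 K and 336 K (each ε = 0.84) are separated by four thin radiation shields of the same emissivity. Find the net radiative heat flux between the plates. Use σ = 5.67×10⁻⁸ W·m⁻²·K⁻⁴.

Each of the 5 gaps contributes resistance (2/ε − 1) = 2/0.84 − 1 = 1.381; total = 6.905.
q = σ(T₁⁴ − T₂⁴) / 6.905 = 5.67×10⁻⁸ × 2.41×10^11 / 6.905 = 1980 W/m².

q ≈ 1980 W/m²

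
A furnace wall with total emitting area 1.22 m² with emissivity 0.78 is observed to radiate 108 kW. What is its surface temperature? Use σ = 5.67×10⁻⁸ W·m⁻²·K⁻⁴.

From P = εσAT⁴, T = (P / εσA)^(1/4) = (1.08×10^5 / (0.78 × 5.67×10⁻⁸ × 1.22))^(1/4).
T = (2.00×10^12)^(1/4) = 1190 K.

T ≈ 1190 K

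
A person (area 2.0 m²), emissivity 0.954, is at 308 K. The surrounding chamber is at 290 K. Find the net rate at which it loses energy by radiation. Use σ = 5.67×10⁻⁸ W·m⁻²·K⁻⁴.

Q = εσA(T⁴ − T_s⁴). T⁴ − T_s⁴ = (308)⁴ − (290)⁴ = 9.00×10^9 − 7.07×10^9 = 1.93×10^9 K⁴.
Q = 0.954 × 5.67×10⁻⁸ × 2.00 × 1.93×10^9 = 208 W.

Q ≈ 208 W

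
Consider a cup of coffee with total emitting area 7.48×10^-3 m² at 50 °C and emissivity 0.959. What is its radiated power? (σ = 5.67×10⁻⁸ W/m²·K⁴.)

50 °C = 323 K.
Stefan–Boltzmann: P = εσAT⁴ = 0.959 × 5.67×10⁻⁸ × 7.48×10^-3 × (323)⁴ = 0.959 × 5.67×10⁻⁸ × 7.48×10^-3 × 1.09×10^10.
P = 4.43 W.

P ≈ 4.43 W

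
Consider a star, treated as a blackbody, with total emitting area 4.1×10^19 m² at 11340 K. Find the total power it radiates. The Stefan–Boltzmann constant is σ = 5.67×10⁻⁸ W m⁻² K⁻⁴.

P ≈ 3.84×10^28 W

P = σAT⁴ = 5.67×10⁻⁸ × 4.10×10^19 × (11340)⁴ = 5.67×10⁻⁸ × 4.10×10^19 × 1.65×10^16.
P = 3.84×10^28 W.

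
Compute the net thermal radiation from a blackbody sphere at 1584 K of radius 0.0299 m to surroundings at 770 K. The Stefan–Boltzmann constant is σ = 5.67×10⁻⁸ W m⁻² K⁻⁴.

A = 4πr² = 4π × (0.0299)² = 0.0112 m².
Q = σA(T⁴ − T_s⁴). T⁴ − T_s⁴ = (1584)⁴ − (770)⁴ = 6.30×10^12 − 3.52×10^11 = 5.94×10^12 K⁴.
Q = 5.67×10⁻⁸ × 0.0112 × 5.94×10^12 = 3790 W.

Q ≈ 3790 W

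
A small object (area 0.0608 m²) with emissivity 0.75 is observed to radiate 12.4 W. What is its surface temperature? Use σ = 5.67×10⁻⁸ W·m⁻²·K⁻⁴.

T ≈ 263 K

From P = εσAT⁴, T = (P / εσA)^(1/4) = (12.4 / (0.75 × 5.67×10⁻⁸ × 0.0608))^(1/4).
T = (4.80×10^9)^(1/4) = 263 K.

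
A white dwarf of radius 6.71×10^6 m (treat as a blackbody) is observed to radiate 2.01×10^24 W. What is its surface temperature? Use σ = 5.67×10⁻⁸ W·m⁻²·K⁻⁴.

T ≈ 15800 K

A = 4πr² = 4π × (6.71×10^6)² = 5.66×10^14 m².
From P = σAT⁴, T = (P / σA)^(1/4) = (2.01×10^24 / (5.67×10⁻⁸ × 5.66×10^14))^(1/4).
T = (6.27×10^16)^(1/4) = 15800 K.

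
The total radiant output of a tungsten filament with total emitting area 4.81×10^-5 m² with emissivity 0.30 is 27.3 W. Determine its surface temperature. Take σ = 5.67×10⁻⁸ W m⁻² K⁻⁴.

From P = εσAT⁴, T = (P / εσA)^(1/4) = (27.3 / (0.30 × 5.67×10⁻⁸ × 4.81×10^-5))^(1/4).
T = (3.34×10^13)^(1/4) = 2400 K.

T ≈ 2400 K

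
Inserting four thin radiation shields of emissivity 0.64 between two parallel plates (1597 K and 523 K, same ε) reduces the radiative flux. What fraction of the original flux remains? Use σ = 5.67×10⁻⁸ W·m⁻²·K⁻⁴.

ratio ≈ 0.200

With N identical shields there are N+1 = 5 gaps in series, each with the same radiative resistance, so the flux falls to 1/(N+1) of its unshielded value.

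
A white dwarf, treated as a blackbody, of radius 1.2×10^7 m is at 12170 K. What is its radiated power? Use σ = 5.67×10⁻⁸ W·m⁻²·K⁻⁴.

A = 4πr² = 4π × (1.2×10^7)² = 1.81×10^15 m².
P = σAT⁴ = 5.67×10⁻⁸ × 1.81×10^15 × (12170)⁴ = 5.67×10⁻⁸ × 1.81×10^15 × 2.19×10^16.
P = 2.25×10^24 W.

P ≈ 2.25×10^24 W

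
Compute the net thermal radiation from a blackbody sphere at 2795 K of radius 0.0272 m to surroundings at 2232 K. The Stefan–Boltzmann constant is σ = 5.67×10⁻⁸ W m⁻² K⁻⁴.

A = 4πr² = 4π × (0.0272)² = 9.30×10^-3 m².
Q = σA(T⁴ − T_s⁴). T⁴ − T_s⁴ = (2795)⁴ − (2232)⁴ = 6.10×10^13 − 2.48×10^13 = 3.62×10^13 K⁴.
Q = 5.67×10⁻⁸ × 9.30×10^-3 × 3.62×10^13 = 19100 W.

Q ≈ 19100 W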